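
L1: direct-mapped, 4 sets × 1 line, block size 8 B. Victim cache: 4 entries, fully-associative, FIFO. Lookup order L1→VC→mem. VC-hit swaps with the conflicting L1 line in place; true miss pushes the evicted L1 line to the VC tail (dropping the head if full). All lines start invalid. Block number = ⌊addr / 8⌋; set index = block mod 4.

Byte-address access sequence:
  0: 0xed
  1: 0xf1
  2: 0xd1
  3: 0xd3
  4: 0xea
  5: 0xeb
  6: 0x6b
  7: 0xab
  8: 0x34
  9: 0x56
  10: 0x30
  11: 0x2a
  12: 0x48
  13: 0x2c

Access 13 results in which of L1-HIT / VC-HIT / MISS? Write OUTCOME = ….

OUTCOME = VC-HIT

0: 0xed (blk 29, set 1) → MISS  vc=[]
1: 0xf1 (blk 30, set 2) → MISS  vc=[]
2: 0xd1 (blk 26, set 2) → MISS  vc=[30]
3: 0xd3 (blk 26, set 2) → L1-HIT  vc=[30]
4: 0xea (blk 29, set 1) → L1-HIT  vc=[30]
5: 0xeb (blk 29, set 1) → L1-HIT  vc=[30]
6: 0x6b (blk 13, set 1) → MISS  vc=[30, 29]
7: 0xab (blk 21, set 1) → MISS  vc=[30, 29, 13]
8: 0x34 (blk 6, set 2) → MISS  vc=[30, 29, 13, 26]
9: 0x56 (blk 10, set 2) → MISS  vc=[29, 13, 26, 6]
10: 0x30 (blk 6, set 2) → VC-HIT  vc=[29, 13, 26, 10]
11: 0x2a (blk 5, set 1) → MISS  vc=[13, 26, 10, 21]
12: 0x48 (blk 9, set 1) → MISS  vc=[26, 10, 21, 5]
13: 0x2c (blk 5, set 1) → VC-HIT  vc=[26, 10, 21, 9]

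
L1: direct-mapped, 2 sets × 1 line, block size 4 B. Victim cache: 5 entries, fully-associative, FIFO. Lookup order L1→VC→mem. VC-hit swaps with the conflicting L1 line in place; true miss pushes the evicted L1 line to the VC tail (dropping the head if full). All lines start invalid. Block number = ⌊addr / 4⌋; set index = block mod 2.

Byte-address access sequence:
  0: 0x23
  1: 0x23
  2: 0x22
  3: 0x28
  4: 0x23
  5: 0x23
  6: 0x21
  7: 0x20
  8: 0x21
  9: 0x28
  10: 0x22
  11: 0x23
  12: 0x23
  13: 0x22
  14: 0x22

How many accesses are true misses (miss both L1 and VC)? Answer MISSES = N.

  [0] addr=0x23 blk=8 s=0: MISS | VC []
  [1] addr=0x23 blk=8 s=0: L1-HIT | VC []
  [2] addr=0x22 blk=8 s=0: L1-HIT | VC []
  [3] addr=0x28 blk=10 s=0: MISS | VC [8]
  [4] addr=0x23 blk=8 s=0: VC-HIT | VC [10]
  [5] addr=0x23 blk=8 s=0: L1-HIT | VC [10]
  [6] addr=0x21 blk=8 s=0: L1-HIT | VC [10]
  [7] addr=0x20 blk=8 s=0: L1-HIT | VC [10]
  [8] addr=0x21 blk=8 s=0: L1-HIT | VC [10]
  [9] addr=0x28 blk=10 s=0: VC-HIT | VC [8]
  [10] addr=0x22 blk=8 s=0: VC-HIT | VC [10]
  [11] addr=0x23 blk=8 s=0: L1-HIT | VC [10]
  [12] addr=0x23 blk=8 s=0: L1-HIT | VC [10]
  [13] addr=0x22 blk=8 s=0: L1-HIT | VC [10]
  [14] addr=0x22 blk=8 s=0: L1-HIT | VC [10]

MISSES = 2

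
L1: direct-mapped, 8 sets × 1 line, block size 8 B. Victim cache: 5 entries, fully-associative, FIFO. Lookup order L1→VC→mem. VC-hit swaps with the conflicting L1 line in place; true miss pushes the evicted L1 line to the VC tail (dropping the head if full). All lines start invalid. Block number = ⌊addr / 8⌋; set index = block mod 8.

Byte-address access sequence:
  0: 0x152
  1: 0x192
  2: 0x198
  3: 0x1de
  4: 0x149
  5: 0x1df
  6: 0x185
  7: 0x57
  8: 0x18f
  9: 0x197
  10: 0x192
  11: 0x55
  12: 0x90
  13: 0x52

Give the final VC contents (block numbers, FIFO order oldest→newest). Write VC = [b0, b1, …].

  [0] addr=0x152 blk=42 s=2: MISS | VC []
  [1] addr=0x192 blk=50 s=2: MISS | VC [42]
  [2] addr=0x198 blk=51 s=3: MISS | VC [42]
  [3] addr=0x1de blk=59 s=3: MISS | VC [42, 51]
  [4] addr=0x149 blk=41 s=1: MISS | VC [42, 51]
  [5] addr=0x1df blk=59 s=3: L1-HIT | VC [42, 51]
  [6] addr=0x185 blk=48 s=0: MISS | VC [42, 51]
  [7] addr=0x57 blk=10 s=2: MISS | VC [42, 51, 50]
  [8] addr=0x18f blk=49 s=1: MISS | VC [42, 51, 50, 41]
  [9] addr=0x197 blk=50 s=2: VC-HIT | VC [42, 51, 10, 41]
  [10] addr=0x192 blk=50 s=2: L1-HIT | VC [42, 51, 10, 41]
  [11] addr=0x55 blk=10 s=2: VC-HIT | VC [42, 51, 50, 41]
  [12] addr=0x90 blk=18 s=2: MISS | VC [42, 51, 50, 41, 10]
  [13] addr=0x52 blk=10 s=2: VC-HIT | VC [42, 51, 50, 41, 18]

VC = [42, 51, 50, 41, 18]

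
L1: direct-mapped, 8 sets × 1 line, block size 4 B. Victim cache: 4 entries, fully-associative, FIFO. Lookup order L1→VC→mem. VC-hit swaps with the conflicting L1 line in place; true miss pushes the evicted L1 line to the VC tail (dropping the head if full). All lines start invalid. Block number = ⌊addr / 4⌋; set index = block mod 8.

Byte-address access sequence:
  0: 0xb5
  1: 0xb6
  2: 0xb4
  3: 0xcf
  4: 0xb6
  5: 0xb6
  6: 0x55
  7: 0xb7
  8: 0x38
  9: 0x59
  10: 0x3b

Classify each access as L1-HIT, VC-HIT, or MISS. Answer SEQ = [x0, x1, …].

#0 0xb5→b45/s5 MISS; vc=[]
#1 0xb6→b45/s5 L1-HIT; vc=[]
#2 0xb4→b45/s5 L1-HIT; vc=[]
#3 0xcf→b51/s3 MISS; vc=[]
#4 0xb6→b45/s5 L1-HIT; vc=[]
#5 0xb6→b45/s5 L1-HIT; vc=[]
#6 0x55→b21/s5 MISS; vc=[45]
#7 0xb7→b45/s5 VC-HIT; vc=[21]
#8 0x38→b14/s6 MISS; vc=[21]
#9 0x59→b22/s6 MISS; vc=[21,14]
#10 0x3b→b14/s6 VC-HIT; vc=[21,22]

SEQ = [MISS, L1-HIT, L1-HIT, MISS, L1-HIT, L1-HIT, MISS, VC-HIT, MISS, MISS, VC-HIT]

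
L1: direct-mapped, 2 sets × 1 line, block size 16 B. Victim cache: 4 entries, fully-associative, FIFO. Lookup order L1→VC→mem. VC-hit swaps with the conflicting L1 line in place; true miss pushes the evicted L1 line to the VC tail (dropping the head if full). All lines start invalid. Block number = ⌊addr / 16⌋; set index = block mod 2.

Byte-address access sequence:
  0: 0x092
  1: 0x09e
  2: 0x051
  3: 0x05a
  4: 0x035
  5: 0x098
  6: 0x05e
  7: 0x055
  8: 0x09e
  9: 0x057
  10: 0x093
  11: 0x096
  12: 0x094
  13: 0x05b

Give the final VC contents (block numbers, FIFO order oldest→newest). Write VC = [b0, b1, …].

VC = [3, 9]

#0 0x92→b9/s1 MISS; vc=[]
#1 0x9e→b9/s1 L1-HIT; vc=[]
#2 0x51→b5/s1 MISS; vc=[9]
#3 0x5a→b5/s1 L1-HIT; vc=[9]
#4 0x35→b3/s1 MISS; vc=[9,5]
#5 0x98→b9/s1 VC-HIT; vc=[3,5]
#6 0x5e→b5/s1 VC-HIT; vc=[3,9]
#7 0x55→b5/s1 L1-HIT; vc=[3,9]
#8 0x9e→b9/s1 VC-HIT; vc=[3,5]
#9 0x57→b5/s1 VC-HIT; vc=[3,9]
#10 0x93→b9/s1 VC-HIT; vc=[3,5]
#11 0x96→b9/s1 L1-HIT; vc=[3,5]
#12 0x94→b9/s1 L1-HIT; vc=[3,5]
#13 0x5b→b5/s1 VC-HIT; vc=[3,9]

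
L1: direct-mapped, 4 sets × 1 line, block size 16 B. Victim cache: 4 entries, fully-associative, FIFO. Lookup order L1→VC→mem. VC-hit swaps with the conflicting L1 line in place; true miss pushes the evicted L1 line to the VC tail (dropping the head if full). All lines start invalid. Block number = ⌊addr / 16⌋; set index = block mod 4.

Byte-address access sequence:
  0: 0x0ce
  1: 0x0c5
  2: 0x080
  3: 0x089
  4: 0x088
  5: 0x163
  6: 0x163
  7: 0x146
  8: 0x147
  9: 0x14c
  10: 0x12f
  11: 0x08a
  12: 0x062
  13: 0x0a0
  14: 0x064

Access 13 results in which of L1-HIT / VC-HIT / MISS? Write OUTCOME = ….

#0 0xce→b12/s0 MISS; vc=[]
#1 0xc5→b12/s0 L1-HIT; vc=[]
#2 0x80→b8/s0 MISS; vc=[12]
#3 0x89→b8/s0 L1-HIT; vc=[12]
#4 0x88→b8/s0 L1-HIT; vc=[12]
#5 0x163→b22/s2 MISS; vc=[12]
#6 0x163→b22/s2 L1-HIT; vc=[12]
#7 0x146→b20/s0 MISS; vc=[12,8]
#8 0x147→b20/s0 L1-HIT; vc=[12,8]
#9 0x14c→b20/s0 L1-HIT; vc=[12,8]
#10 0x12f→b18/s2 MISS; vc=[12,8,22]
#11 0x8a→b8/s0 VC-HIT; vc=[12,20,22]
#12 0x62→b6/s2 MISS; vc=[12,20,22,18]
#13 0xa0→b10/s2 MISS; vc=[20,22,18,6]
#14 0x64→b6/s2 VC-HIT; vc=[20,22,18,10]

OUTCOME = MISS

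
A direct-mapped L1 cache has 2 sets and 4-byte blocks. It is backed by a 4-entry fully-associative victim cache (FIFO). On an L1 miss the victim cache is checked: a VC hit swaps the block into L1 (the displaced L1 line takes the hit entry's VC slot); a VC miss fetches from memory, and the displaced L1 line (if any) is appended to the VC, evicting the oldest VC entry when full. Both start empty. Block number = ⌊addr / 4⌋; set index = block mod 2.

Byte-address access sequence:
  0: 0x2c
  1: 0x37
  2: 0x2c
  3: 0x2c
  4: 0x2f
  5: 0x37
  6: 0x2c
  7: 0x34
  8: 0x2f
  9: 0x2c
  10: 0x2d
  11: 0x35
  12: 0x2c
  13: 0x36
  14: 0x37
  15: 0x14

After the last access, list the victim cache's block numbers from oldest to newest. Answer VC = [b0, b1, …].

VC = [11, 13]

0: 0x2c (blk 11, set 1) → MISS  vc=[]
1: 0x37 (blk 13, set 1) → MISS  vc=[11]
2: 0x2c (blk 11, set 1) → VC-HIT  vc=[13]
3: 0x2c (blk 11, set 1) → L1-HIT  vc=[13]
4: 0x2f (blk 11, set 1) → L1-HIT  vc=[13]
5: 0x37 (blk 13, set 1) → VC-HIT  vc=[11]
6: 0x2c (blk 11, set 1) → VC-HIT  vc=[13]
7: 0x34 (blk 13, set 1) → VC-HIT  vc=[11]
8: 0x2f (blk 11, set 1) → VC-HIT  vc=[13]
9: 0x2c (blk 11, set 1) → L1-HIT  vc=[13]
10: 0x2d (blk 11, set 1) → L1-HIT  vc=[13]
11: 0x35 (blk 13, set 1) → VC-HIT  vc=[11]
12: 0x2c (blk 11, set 1) → VC-HIT  vc=[13]
13: 0x36 (blk 13, set 1) → VC-HIT  vc=[11]
14: 0x37 (blk 13, set 1) → L1-HIT  vc=[11]
15: 0x14 (blk 5, set 1) → MISS  vc=[11, 13]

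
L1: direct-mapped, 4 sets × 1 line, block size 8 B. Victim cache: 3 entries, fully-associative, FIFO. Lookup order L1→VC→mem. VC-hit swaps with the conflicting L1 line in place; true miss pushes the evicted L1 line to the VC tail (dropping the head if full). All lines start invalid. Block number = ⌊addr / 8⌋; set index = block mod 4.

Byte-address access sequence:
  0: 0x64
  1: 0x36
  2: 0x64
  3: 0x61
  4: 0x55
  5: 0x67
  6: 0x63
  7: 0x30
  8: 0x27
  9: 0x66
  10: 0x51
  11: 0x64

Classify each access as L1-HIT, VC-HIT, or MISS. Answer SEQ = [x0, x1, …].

SEQ = [MISS, MISS, L1-HIT, L1-HIT, MISS, L1-HIT, L1-HIT, VC-HIT, MISS, VC-HIT, VC-HIT, L1-HIT]

  [0] addr=0x64 blk=12 s=0: MISS | VC []
  [1] addr=0x36 blk=6 s=2: MISS | VC []
  [2] addr=0x64 blk=12 s=0: L1-HIT | VC []
  [3] addr=0x61 blk=12 s=0: L1-HIT | VC []
  [4] addr=0x55 blk=10 s=2: MISS | VC [6]
  [5] addr=0x67 blk=12 s=0: L1-HIT | VC [6]
  [6] addr=0x63 blk=12 s=0: L1-HIT | VC [6]
  [7] addr=0x30 blk=6 s=2: VC-HIT | VC [10]
  [8] addr=0x27 blk=4 s=0: MISS | VC [10, 12]
  [9] addr=0x66 blk=12 s=0: VC-HIT | VC [10, 4]
  [10] addr=0x51 blk=10 s=2: VC-HIT | VC [6, 4]
  [11] addr=0x64 blk=12 s=0: L1-HIT | VC [6, 4]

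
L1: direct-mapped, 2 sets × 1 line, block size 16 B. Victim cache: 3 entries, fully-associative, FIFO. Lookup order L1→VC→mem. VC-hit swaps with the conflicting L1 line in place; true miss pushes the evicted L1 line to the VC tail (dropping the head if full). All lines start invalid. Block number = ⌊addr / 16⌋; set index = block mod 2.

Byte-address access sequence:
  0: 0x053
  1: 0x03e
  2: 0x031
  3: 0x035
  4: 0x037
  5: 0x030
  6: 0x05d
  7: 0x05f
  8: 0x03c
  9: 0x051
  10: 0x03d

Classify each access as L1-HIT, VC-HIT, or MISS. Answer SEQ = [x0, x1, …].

SEQ = [MISS, MISS, L1-HIT, L1-HIT, L1-HIT, L1-HIT, VC-HIT, L1-HIT, VC-HIT, VC-HIT, VC-HIT]

0: 0x53 (blk 5, set 1) → MISS  vc=[]
1: 0x3e (blk 3, set 1) → MISS  vc=[5]
2: 0x31 (blk 3, set 1) → L1-HIT  vc=[5]
3: 0x35 (blk 3, set 1) → L1-HIT  vc=[5]
4: 0x37 (blk 3, set 1) → L1-HIT  vc=[5]
5: 0x30 (blk 3, set 1) → L1-HIT  vc=[5]
6: 0x5d (blk 5, set 1) → VC-HIT  vc=[3]
7: 0x5f (blk 5, set 1) → L1-HIT  vc=[3]
8: 0x3c (blk 3, set 1) → VC-HIT  vc=[5]
9: 0x51 (blk 5, set 1) → VC-HIT  vc=[3]
10: 0x3d (blk 3, set 1) → VC-HIT  vc=[5]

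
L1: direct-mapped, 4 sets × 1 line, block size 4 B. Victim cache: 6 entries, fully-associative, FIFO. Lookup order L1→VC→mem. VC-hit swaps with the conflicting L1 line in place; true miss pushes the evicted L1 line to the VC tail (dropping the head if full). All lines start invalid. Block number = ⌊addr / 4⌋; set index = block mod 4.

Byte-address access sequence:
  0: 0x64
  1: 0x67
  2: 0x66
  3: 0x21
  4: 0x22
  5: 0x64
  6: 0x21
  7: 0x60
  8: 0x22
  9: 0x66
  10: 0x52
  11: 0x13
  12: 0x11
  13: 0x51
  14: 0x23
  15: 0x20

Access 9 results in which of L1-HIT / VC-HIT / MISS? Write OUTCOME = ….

OUTCOME = L1-HIT

#0 0x64→b25/s1 MISS; vc=[]
#1 0x67→b25/s1 L1-HIT; vc=[]
#2 0x66→b25/s1 L1-HIT; vc=[]
#3 0x21→b8/s0 MISS; vc=[]
#4 0x22→b8/s0 L1-HIT; vc=[]
#5 0x64→b25/s1 L1-HIT; vc=[]
#6 0x21→b8/s0 L1-HIT; vc=[]
#7 0x60→b24/s0 MISS; vc=[8]
#8 0x22→b8/s0 VC-HIT; vc=[24]
#9 0x66→b25/s1 L1-HIT; vc=[24]
#10 0x52→b20/s0 MISS; vc=[24,8]
#11 0x13→b4/s0 MISS; vc=[24,8,20]
#12 0x11→b4/s0 L1-HIT; vc=[24,8,20]
#13 0x51→b20/s0 VC-HIT; vc=[24,8,4]
#14 0x23→b8/s0 VC-HIT; vc=[24,20,4]
#15 0x20→b8/s0 L1-HIT; vc=[24,20,4]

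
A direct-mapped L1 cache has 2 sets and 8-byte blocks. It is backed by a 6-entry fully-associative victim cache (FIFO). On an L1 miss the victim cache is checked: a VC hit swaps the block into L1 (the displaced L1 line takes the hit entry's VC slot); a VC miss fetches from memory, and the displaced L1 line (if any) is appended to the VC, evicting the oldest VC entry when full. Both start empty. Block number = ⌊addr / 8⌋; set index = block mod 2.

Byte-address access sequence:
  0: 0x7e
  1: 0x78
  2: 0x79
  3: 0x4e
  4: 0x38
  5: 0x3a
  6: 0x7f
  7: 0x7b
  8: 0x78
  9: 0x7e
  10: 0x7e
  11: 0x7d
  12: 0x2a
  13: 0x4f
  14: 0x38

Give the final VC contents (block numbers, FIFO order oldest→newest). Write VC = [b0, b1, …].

#0 0x7e→b15/s1 MISS; vc=[]
#1 0x78→b15/s1 L1-HIT; vc=[]
#2 0x79→b15/s1 L1-HIT; vc=[]
#3 0x4e→b9/s1 MISS; vc=[15]
#4 0x38→b7/s1 MISS; vc=[15,9]
#5 0x3a→b7/s1 L1-HIT; vc=[15,9]
#6 0x7f→b15/s1 VC-HIT; vc=[7,9]
#7 0x7b→b15/s1 L1-HIT; vc=[7,9]
#8 0x78→b15/s1 L1-HIT; vc=[7,9]
#9 0x7e→b15/s1 L1-HIT; vc=[7,9]
#10 0x7e→b15/s1 L1-HIT; vc=[7,9]
#11 0x7d→b15/s1 L1-HIT; vc=[7,9]
#12 0x2a→b5/s1 MISS; vc=[7,9,15]
#13 0x4f→b9/s1 VC-HIT; vc=[7,5,15]
#14 0x38→b7/s1 VC-HIT; vc=[9,5,15]

VC = [9, 5, 15]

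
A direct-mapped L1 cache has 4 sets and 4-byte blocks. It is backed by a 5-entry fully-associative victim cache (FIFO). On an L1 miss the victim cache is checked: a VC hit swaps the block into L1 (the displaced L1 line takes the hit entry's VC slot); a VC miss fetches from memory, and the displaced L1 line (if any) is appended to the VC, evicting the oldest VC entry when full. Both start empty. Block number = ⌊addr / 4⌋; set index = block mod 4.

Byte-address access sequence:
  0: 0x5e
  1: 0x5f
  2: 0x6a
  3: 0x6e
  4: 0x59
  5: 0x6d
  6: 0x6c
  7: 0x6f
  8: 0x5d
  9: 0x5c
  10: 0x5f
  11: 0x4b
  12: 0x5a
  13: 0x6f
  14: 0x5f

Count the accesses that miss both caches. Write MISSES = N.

MISSES = 5

0: 0x5e (blk 23, set 3) → MISS  vc=[]
1: 0x5f (blk 23, set 3) → L1-HIT  vc=[]
2: 0x6a (blk 26, set 2) → MISS  vc=[]
3: 0x6e (blk 27, set 3) → MISS  vc=[23]
4: 0x59 (blk 22, set 2) → MISS  vc=[23, 26]
5: 0x6d (blk 27, set 3) → L1-HIT  vc=[23, 26]
6: 0x6c (blk 27, set 3) → L1-HIT  vc=[23, 26]
7: 0x6f (blk 27, set 3) → L1-HIT  vc=[23, 26]
8: 0x5d (blk 23, set 3) → VC-HIT  vc=[27, 26]
9: 0x5c (blk 23, set 3) → L1-HIT  vc=[27, 26]
10: 0x5f (blk 23, set 3) → L1-HIT  vc=[27, 26]
11: 0x4b (blk 18, set 2) → MISS  vc=[27, 26, 22]
12: 0x5a (blk 22, set 2) → VC-HIT  vc=[27, 26, 18]
13: 0x6f (blk 27, set 3) → VC-HIT  vc=[23, 26, 18]
14: 0x5f (blk 23, set 3) → VC-HIT  vc=[27, 26, 18]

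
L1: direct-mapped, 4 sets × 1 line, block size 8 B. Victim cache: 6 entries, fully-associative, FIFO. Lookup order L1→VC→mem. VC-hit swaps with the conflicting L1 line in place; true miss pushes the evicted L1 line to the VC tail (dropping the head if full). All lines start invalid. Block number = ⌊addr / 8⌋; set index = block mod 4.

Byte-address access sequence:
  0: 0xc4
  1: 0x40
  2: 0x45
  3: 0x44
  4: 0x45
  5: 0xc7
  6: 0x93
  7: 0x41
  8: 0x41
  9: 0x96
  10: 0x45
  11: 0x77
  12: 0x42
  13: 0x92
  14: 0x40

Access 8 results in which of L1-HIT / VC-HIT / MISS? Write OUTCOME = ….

OUTCOME = L1-HIT

  [0] addr=0xc4 blk=24 s=0: MISS | VC []
  [1] addr=0x40 blk=8 s=0: MISS | VC [24]
  [2] addr=0x45 blk=8 s=0: L1-HIT | VC [24]
  [3] addr=0x44 blk=8 s=0: L1-HIT | VC [24]
  [4] addr=0x45 blk=8 s=0: L1-HIT | VC [24]
  [5] addr=0xc7 blk=24 s=0: VC-HIT | VC [8]
  [6] addr=0x93 blk=18 s=2: MISS | VC [8]
  [7] addr=0x41 blk=8 s=0: VC-HIT | VC [24]
  [8] addr=0x41 blk=8 s=0: L1-HIT | VC [24]
  [9] addr=0x96 blk=18 s=2: L1-HIT | VC [24]
  [10] addr=0x45 blk=8 s=0: L1-HIT | VC [24]
  [11] addr=0x77 blk=14 s=2: MISS | VC [24, 18]
  [12] addr=0x42 blk=8 s=0: L1-HIT | VC [24, 18]
  [13] addr=0x92 blk=18 s=2: VC-HIT | VC [24, 14]
  [14] addr=0x40 blk=8 s=0: L1-HIT | VC [24, 14]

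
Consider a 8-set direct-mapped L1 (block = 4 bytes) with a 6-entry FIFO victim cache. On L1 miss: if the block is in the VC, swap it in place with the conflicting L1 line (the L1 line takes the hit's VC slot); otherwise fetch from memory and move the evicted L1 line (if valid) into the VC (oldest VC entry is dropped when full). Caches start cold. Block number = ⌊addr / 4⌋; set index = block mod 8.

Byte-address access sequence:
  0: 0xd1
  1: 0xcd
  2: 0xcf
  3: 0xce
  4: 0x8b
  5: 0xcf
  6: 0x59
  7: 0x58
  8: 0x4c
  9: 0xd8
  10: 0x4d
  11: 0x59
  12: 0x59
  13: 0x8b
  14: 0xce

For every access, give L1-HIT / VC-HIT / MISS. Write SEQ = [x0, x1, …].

#0 0xd1→b52/s4 MISS; vc=[]
#1 0xcd→b51/s3 MISS; vc=[]
#2 0xcf→b51/s3 L1-HIT; vc=[]
#3 0xce→b51/s3 L1-HIT; vc=[]
#4 0x8b→b34/s2 MISS; vc=[]
#5 0xcf→b51/s3 L1-HIT; vc=[]
#6 0x59→b22/s6 MISS; vc=[]
#7 0x58→b22/s6 L1-HIT; vc=[]
#8 0x4c→b19/s3 MISS; vc=[51]
#9 0xd8→b54/s6 MISS; vc=[51,22]
#10 0x4d→b19/s3 L1-HIT; vc=[51,22]
#11 0x59→b22/s6 VC-HIT; vc=[51,54]
#12 0x59→b22/s6 L1-HIT; vc=[51,54]
#13 0x8b→b34/s2 L1-HIT; vc=[51,54]
#14 0xce→b51/s3 VC-HIT; vc=[19,54]

SEQ = [MISS, MISS, L1-HIT, L1-HIT, MISS, L1-HIT, MISS, L1-HIT, MISS, MISS, L1-HIT, VC-HIT, L1-HIT, L1-HIT, VC-HIT]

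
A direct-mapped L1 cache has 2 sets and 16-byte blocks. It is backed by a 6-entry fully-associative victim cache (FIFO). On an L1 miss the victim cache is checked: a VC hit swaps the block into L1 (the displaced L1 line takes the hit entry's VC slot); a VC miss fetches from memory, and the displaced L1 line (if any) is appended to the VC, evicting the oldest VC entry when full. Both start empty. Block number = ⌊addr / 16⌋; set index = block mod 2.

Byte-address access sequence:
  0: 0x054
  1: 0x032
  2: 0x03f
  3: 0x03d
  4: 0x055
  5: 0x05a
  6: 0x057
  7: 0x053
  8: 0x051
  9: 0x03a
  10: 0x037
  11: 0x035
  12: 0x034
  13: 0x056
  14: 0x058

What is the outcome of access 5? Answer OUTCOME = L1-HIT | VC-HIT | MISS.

OUTCOME = L1-HIT

  [0] addr=0x54 blk=5 s=1: MISS | VC []
  [1] addr=0x32 blk=3 s=1: MISS | VC [5]
  [2] addr=0x3f blk=3 s=1: L1-HIT | VC [5]
  [3] addr=0x3d blk=3 s=1: L1-HIT | VC [5]
  [4] addr=0x55 blk=5 s=1: VC-HIT | VC [3]
  [5] addr=0x5a blk=5 s=1: L1-HIT | VC [3]
  [6] addr=0x57 blk=5 s=1: L1-HIT | VC [3]
  [7] addr=0x53 blk=5 s=1: L1-HIT | VC [3]
  [8] addr=0x51 blk=5 s=1: L1-HIT | VC [3]
  [9] addr=0x3a blk=3 s=1: VC-HIT | VC [5]
  [10] addr=0x37 blk=3 s=1: L1-HIT | VC [5]
  [11] addr=0x35 blk=3 s=1: L1-HIT | VC [5]
  [12] addr=0x34 blk=3 s=1: L1-HIT | VC [5]
  [13] addr=0x56 blk=5 s=1: VC-HIT | VC [3]
  [14] addr=0x58 blk=5 s=1: L1-HIT | VC [3]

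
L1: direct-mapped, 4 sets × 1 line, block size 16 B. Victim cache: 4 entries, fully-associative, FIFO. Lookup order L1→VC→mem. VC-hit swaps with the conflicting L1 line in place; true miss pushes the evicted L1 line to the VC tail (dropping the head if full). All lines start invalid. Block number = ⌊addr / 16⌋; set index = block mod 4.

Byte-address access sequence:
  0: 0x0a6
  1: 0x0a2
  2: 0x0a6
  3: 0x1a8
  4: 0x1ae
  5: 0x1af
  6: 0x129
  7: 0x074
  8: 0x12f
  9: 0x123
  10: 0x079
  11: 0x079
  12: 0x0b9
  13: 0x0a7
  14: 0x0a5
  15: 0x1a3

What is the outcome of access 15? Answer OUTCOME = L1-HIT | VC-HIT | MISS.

  [0] addr=0xa6 blk=10 s=2: MISS | VC []
  [1] addr=0xa2 blk=10 s=2: L1-HIT | VC []
  [2] addr=0xa6 blk=10 s=2: L1-HIT | VC []
  [3] addr=0x1a8 blk=26 s=2: MISS | VC [10]
  [4] addr=0x1ae blk=26 s=2: L1-HIT | VC [10]
  [5] addr=0x1af blk=26 s=2: L1-HIT | VC [10]
  [6] addr=0x129 blk=18 s=2: MISS | VC [10, 26]
  [7] addr=0x74 blk=7 s=3: MISS | VC [10, 26]
  [8] addr=0x12f blk=18 s=2: L1-HIT | VC [10, 26]
  [9] addr=0x123 blk=18 s=2: L1-HIT | VC [10, 26]
  [10] addr=0x79 blk=7 s=3: L1-HIT | VC [10, 26]
  [11] addr=0x79 blk=7 s=3: L1-HIT | VC [10, 26]
  [12] addr=0xb9 blk=11 s=3: MISS | VC [10, 26, 7]
  [13] addr=0xa7 blk=10 s=2: VC-HIT | VC [18, 26, 7]
  [14] addr=0xa5 blk=10 s=2: L1-HIT | VC [18, 26, 7]
  [15] addr=0x1a3 blk=26 s=2: VC-HIT | VC [18, 10, 7]

OUTCOME = VC-HIT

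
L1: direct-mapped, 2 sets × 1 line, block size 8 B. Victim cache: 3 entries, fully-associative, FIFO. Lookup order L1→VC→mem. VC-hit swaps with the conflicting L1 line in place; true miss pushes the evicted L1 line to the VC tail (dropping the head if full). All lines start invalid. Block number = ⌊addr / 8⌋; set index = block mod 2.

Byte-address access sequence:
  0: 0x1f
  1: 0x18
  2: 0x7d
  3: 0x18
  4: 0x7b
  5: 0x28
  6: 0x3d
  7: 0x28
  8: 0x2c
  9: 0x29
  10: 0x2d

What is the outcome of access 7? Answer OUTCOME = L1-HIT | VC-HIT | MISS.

#0 0x1f→b3/s1 MISS; vc=[]
#1 0x18→b3/s1 L1-HIT; vc=[]
#2 0x7d→b15/s1 MISS; vc=[3]
#3 0x18→b3/s1 VC-HIT; vc=[15]
#4 0x7b→b15/s1 VC-HIT; vc=[3]
#5 0x28→b5/s1 MISS; vc=[3,15]
#6 0x3d→b7/s1 MISS; vc=[3,15,5]
#7 0x28→b5/s1 VC-HIT; vc=[3,15,7]
#8 0x2c→b5/s1 L1-HIT; vc=[3,15,7]
#9 0x29→b5/s1 L1-HIT; vc=[3,15,7]
#10 0x2d→b5/s1 L1-HIT; vc=[3,15,7]

OUTCOME = VC-HIT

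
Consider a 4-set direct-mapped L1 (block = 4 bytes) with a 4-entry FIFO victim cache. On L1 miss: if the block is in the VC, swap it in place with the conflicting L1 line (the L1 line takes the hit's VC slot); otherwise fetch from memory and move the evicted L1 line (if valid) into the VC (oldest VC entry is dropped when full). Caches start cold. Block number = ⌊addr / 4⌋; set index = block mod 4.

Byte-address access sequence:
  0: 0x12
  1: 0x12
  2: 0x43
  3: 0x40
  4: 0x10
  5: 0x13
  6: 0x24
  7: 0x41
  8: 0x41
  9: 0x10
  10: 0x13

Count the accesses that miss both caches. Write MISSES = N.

0: 0x12 (blk 4, set 0) → MISS  vc=[]
1: 0x12 (blk 4, set 0) → L1-HIT  vc=[]
2: 0x43 (blk 16, set 0) → MISS  vc=[4]
3: 0x40 (blk 16, set 0) → L1-HIT  vc=[4]
4: 0x10 (blk 4, set 0) → VC-HIT  vc=[16]
5: 0x13 (blk 4, set 0) → L1-HIT  vc=[16]
6: 0x24 (blk 9, set 1) → MISS  vc=[16]
7: 0x41 (blk 16, set 0) → VC-HIT  vc=[4]
8: 0x41 (blk 16, set 0) → L1-HIT  vc=[4]
9: 0x10 (blk 4, set 0) → VC-HIT  vc=[16]
10: 0x13 (blk 4, set 0) → L1-HIT  vc=[16]

MISSES = 3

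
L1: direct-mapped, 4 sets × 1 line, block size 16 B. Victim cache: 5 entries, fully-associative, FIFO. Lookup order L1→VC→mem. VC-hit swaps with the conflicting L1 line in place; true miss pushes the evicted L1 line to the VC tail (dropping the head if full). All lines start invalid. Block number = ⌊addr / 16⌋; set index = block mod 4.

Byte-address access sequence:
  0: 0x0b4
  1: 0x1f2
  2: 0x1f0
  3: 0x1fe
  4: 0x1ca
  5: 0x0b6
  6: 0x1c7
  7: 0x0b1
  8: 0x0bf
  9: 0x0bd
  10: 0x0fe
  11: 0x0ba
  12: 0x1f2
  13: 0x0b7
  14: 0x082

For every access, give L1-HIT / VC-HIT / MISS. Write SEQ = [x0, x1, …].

0: 0xb4 (blk 11, set 3) → MISS  vc=[]
1: 0x1f2 (blk 31, set 3) → MISS  vc=[11]
2: 0x1f0 (blk 31, set 3) → L1-HIT  vc=[11]
3: 0x1fe (blk 31, set 3) → L1-HIT  vc=[11]
4: 0x1ca (blk 28, set 0) → MISS  vc=[11]
5: 0xb6 (blk 11, set 3) → VC-HIT  vc=[31]
6: 0x1c7 (blk 28, set 0) → L1-HIT  vc=[31]
7: 0xb1 (blk 11, set 3) → L1-HIT  vc=[31]
8: 0xbf (blk 11, set 3) → L1-HIT  vc=[31]
9: 0xbd (blk 11, set 3) → L1-HIT  vc=[31]
10: 0xfe (blk 15, set 3) → MISS  vc=[31, 11]
11: 0xba (blk 11, set 3) → VC-HIT  vc=[31, 15]
12: 0x1f2 (blk 31, set 3) → VC-HIT  vc=[11, 15]
13: 0xb7 (blk 11, set 3) → VC-HIT  vc=[31, 15]
14: 0x82 (blk 8, set 0) → MISS  vc=[31, 15, 28]

SEQ = [MISS, MISS, L1-HIT, L1-HIT, MISS, VC-HIT, L1-HIT, L1-HIT, L1-HIT, L1-HIT, MISS, VC-HIT, VC-HIT, VC-HIT, MISS]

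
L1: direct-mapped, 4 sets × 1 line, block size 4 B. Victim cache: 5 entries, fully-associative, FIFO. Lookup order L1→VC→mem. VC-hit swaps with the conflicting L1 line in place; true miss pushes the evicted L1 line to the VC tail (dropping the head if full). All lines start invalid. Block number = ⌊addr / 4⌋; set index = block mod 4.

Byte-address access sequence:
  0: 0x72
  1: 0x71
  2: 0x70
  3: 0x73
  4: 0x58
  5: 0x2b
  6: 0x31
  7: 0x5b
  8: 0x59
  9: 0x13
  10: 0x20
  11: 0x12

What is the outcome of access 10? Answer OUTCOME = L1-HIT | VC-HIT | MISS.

0: 0x72 (blk 28, set 0) → MISS  vc=[]
1: 0x71 (blk 28, set 0) → L1-HIT  vc=[]
2: 0x70 (blk 28, set 0) → L1-HIT  vc=[]
3: 0x73 (blk 28, set 0) → L1-HIT  vc=[]
4: 0x58 (blk 22, set 2) → MISS  vc=[]
5: 0x2b (blk 10, set 2) → MISS  vc=[22]
6: 0x31 (blk 12, set 0) → MISS  vc=[22, 28]
7: 0x5b (blk 22, set 2) → VC-HIT  vc=[10, 28]
8: 0x59 (blk 22, set 2) → L1-HIT  vc=[10, 28]
9: 0x13 (blk 4, set 0) → MISS  vc=[10, 28, 12]
10: 0x20 (blk 8, set 0) → MISS  vc=[10, 28, 12, 4]
11: 0x12 (blk 4, set 0) → VC-HIT  vc=[10, 28, 12, 8]

OUTCOME = MISS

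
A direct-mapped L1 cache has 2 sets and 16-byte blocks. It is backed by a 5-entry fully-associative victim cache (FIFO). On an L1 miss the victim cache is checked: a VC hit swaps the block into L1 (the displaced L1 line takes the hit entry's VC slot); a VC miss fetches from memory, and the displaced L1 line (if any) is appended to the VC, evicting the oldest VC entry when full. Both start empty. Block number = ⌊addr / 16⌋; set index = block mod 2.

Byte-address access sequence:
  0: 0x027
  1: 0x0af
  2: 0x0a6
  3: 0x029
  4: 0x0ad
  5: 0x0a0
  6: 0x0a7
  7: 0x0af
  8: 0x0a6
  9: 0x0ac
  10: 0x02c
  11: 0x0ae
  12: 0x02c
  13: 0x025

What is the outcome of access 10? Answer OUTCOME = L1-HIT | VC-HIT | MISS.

OUTCOME = VC-HIT

#0 0x27→b2/s0 MISS; vc=[]
#1 0xaf→b10/s0 MISS; vc=[2]
#2 0xa6→b10/s0 L1-HIT; vc=[2]
#3 0x29→b2/s0 VC-HIT; vc=[10]
#4 0xad→b10/s0 VC-HIT; vc=[2]
#5 0xa0→b10/s0 L1-HIT; vc=[2]
#6 0xa7→b10/s0 L1-HIT; vc=[2]
#7 0xaf→b10/s0 L1-HIT; vc=[2]
#8 0xa6→b10/s0 L1-HIT; vc=[2]
#9 0xac→b10/s0 L1-HIT; vc=[2]
#10 0x2c→b2/s0 VC-HIT; vc=[10]
#11 0xae→b10/s0 VC-HIT; vc=[2]
#12 0x2c→b2/s0 VC-HIT; vc=[10]
#13 0x25→b2/s0 L1-HIT; vc=[10]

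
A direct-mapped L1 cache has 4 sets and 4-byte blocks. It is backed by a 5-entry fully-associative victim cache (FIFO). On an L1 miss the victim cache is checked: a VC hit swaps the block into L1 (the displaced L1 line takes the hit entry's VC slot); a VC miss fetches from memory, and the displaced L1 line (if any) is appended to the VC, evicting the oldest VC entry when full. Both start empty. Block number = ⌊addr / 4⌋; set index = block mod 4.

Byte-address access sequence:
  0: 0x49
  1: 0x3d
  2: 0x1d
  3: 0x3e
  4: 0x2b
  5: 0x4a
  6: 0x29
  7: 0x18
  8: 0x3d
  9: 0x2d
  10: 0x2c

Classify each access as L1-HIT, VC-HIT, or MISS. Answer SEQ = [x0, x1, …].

SEQ = [MISS, MISS, MISS, VC-HIT, MISS, VC-HIT, VC-HIT, MISS, L1-HIT, MISS, L1-HIT]

  [0] addr=0x49 blk=18 s=2: MISS | VC []
  [1] addr=0x3d blk=15 s=3: MISS | VC []
  [2] addr=0x1d blk=7 s=3: MISS | VC [15]
  [3] addr=0x3e blk=15 s=3: VC-HIT | VC [7]
  [4] addr=0x2b blk=10 s=2: MISS | VC [7, 18]
  [5] addr=0x4a blk=18 s=2: VC-HIT | VC [7, 10]
  [6] addr=0x29 blk=10 s=2: VC-HIT | VC [7, 18]
  [7] addr=0x18 blk=6 s=2: MISS | VC [7, 18, 10]
  [8] addr=0x3d blk=15 s=3: L1-HIT | VC [7, 18, 10]
  [9] addr=0x2d blk=11 s=3: MISS | VC [7, 18, 10, 15]
  [10] addr=0x2c blk=11 s=3: L1-HIT | VC [7, 18, 10, 15]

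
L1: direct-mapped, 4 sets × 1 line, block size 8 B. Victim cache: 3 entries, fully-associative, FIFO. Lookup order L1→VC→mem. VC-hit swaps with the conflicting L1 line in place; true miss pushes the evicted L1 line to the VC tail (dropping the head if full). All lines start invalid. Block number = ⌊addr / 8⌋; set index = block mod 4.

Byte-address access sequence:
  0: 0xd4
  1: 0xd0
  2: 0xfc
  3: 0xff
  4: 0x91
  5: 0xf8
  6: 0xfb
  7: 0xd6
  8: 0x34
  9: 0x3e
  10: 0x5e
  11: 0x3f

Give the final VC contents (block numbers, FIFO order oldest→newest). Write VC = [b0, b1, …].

VC = [26, 31, 11]

  [0] addr=0xd4 blk=26 s=2: MISS | VC []
  [1] addr=0xd0 blk=26 s=2: L1-HIT | VC []
  [2] addr=0xfc blk=31 s=3: MISS | VC []
  [3] addr=0xff blk=31 s=3: L1-HIT | VC []
  [4] addr=0x91 blk=18 s=2: MISS | VC [26]
  [5] addr=0xf8 blk=31 s=3: L1-HIT | VC [26]
  [6] addr=0xfb blk=31 s=3: L1-HIT | VC [26]
  [7] addr=0xd6 blk=26 s=2: VC-HIT | VC [18]
  [8] addr=0x34 blk=6 s=2: MISS | VC [18, 26]
  [9] addr=0x3e blk=7 s=3: MISS | VC [18, 26, 31]
  [10] addr=0x5e blk=11 s=3: MISS | VC [26, 31, 7]
  [11] addr=0x3f blk=7 s=3: VC-HIT | VC [26, 31, 11]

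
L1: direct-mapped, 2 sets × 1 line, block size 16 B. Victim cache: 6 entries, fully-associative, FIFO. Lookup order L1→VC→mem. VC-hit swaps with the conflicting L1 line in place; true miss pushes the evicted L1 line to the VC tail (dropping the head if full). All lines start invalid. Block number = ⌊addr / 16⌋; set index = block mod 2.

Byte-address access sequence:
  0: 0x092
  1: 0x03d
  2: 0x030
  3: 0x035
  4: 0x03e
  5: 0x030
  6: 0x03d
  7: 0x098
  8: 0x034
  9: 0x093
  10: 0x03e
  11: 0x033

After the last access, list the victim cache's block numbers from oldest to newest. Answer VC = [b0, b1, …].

#0 0x92→b9/s1 MISS; vc=[]
#1 0x3d→b3/s1 MISS; vc=[9]
#2 0x30→b3/s1 L1-HIT; vc=[9]
#3 0x35→b3/s1 L1-HIT; vc=[9]
#4 0x3e→b3/s1 L1-HIT; vc=[9]
#5 0x30→b3/s1 L1-HIT; vc=[9]
#6 0x3d→b3/s1 L1-HIT; vc=[9]
#7 0x98→b9/s1 VC-HIT; vc=[3]
#8 0x34→b3/s1 VC-HIT; vc=[9]
#9 0x93→b9/s1 VC-HIT; vc=[3]
#10 0x3e→b3/s1 VC-HIT; vc=[9]
#11 0x33→b3/s1 L1-HIT; vc=[9]

VC = [9]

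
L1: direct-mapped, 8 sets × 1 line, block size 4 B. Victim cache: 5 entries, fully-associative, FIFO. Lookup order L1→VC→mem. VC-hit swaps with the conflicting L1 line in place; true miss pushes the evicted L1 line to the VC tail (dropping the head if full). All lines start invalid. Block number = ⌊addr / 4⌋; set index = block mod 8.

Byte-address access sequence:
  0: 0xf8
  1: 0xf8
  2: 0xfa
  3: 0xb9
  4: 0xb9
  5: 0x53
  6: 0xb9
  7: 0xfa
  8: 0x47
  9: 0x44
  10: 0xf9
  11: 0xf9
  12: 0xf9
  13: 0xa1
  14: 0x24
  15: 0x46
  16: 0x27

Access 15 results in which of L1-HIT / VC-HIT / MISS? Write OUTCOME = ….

OUTCOME = VC-HIT

  [0] addr=0xf8 blk=62 s=6: MISS | VC []
  [1] addr=0xf8 blk=62 s=6: L1-HIT | VC []
  [2] addr=0xfa blk=62 s=6: L1-HIT | VC []
  [3] addr=0xb9 blk=46 s=6: MISS | VC [62]
  [4] addr=0xb9 blk=46 s=6: L1-HIT | VC [62]
  [5] addr=0x53 blk=20 s=4: MISS | VC [62]
  [6] addr=0xb9 blk=46 s=6: L1-HIT | VC [62]
  [7] addr=0xfa blk=62 s=6: VC-HIT | VC [46]
  [8] addr=0x47 blk=17 s=1: MISS | VC [46]
  [9] addr=0x44 blk=17 s=1: L1-HIT | VC [46]
  [10] addr=0xf9 blk=62 s=6: L1-HIT | VC [46]
  [11] addr=0xf9 blk=62 s=6: L1-HIT | VC [46]
  [12] addr=0xf9 blk=62 s=6: L1-HIT | VC [46]
  [13] addr=0xa1 blk=40 s=0: MISS | VC [46]
  [14] addr=0x24 blk=9 s=1: MISS | VC [46, 17]
  [15] addr=0x46 blk=17 s=1: VC-HIT | VC [46, 9]
  [16] addr=0x27 blk=9 s=1: VC-HIT | VC [46, 17]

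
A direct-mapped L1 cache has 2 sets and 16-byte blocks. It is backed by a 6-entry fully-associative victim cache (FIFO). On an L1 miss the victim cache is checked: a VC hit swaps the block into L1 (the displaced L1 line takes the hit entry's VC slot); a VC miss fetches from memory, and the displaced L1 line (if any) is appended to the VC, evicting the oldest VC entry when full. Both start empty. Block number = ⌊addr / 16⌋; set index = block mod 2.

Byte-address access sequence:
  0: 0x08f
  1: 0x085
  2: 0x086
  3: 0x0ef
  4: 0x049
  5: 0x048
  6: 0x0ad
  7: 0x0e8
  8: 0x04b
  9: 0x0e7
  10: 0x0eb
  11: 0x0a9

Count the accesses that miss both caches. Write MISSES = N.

MISSES = 4

0: 0x8f (blk 8, set 0) → MISS  vc=[]
1: 0x85 (blk 8, set 0) → L1-HIT  vc=[]
2: 0x86 (blk 8, set 0) → L1-HIT  vc=[]
3: 0xef (blk 14, set 0) → MISS  vc=[8]
4: 0x49 (blk 4, set 0) → MISS  vc=[8, 14]
5: 0x48 (blk 4, set 0) → L1-HIT  vc=[8, 14]
6: 0xad (blk 10, set 0) → MISS  vc=[8, 14, 4]
7: 0xe8 (blk 14, set 0) → VC-HIT  vc=[8, 10, 4]
8: 0x4b (blk 4, set 0) → VC-HIT  vc=[8, 10, 14]
9: 0xe7 (blk 14, set 0) → VC-HIT  vc=[8, 10, 4]
10: 0xeb (blk 14, set 0) → L1-HIT  vc=[8, 10, 4]
11: 0xa9 (blk 10, set 0) → VC-HIT  vc=[8, 14, 4]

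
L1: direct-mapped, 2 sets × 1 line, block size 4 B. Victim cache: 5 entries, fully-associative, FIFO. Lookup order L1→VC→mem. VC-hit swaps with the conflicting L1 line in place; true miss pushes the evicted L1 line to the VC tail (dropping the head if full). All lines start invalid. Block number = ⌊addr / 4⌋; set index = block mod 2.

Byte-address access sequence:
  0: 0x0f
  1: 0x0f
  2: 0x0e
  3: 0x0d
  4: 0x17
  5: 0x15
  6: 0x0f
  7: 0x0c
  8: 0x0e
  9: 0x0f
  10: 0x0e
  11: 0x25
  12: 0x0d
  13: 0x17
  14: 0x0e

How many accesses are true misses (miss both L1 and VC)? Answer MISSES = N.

MISSES = 3

  [0] addr=0xf blk=3 s=1: MISS | VC []
  [1] addr=0xf blk=3 s=1: L1-HIT | VC []
  [2] addr=0xe blk=3 s=1: L1-HIT | VC []
  [3] addr=0xd blk=3 s=1: L1-HIT | VC []
  [4] addr=0x17 blk=5 s=1: MISS | VC [3]
  [5] addr=0x15 blk=5 s=1: L1-HIT | VC [3]
  [6] addr=0xf blk=3 s=1: VC-HIT | VC [5]
  [7] addr=0xc blk=3 s=1: L1-HIT | VC [5]
  [8] addr=0xe blk=3 s=1: L1-HIT | VC [5]
  [9] addr=0xf blk=3 s=1: L1-HIT | VC [5]
  [10] addr=0xe blk=3 s=1: L1-HIT | VC [5]
  [11] addr=0x25 blk=9 s=1: MISS | VC [5, 3]
  [12] addr=0xd blk=3 s=1: VC-HIT | VC [5, 9]
  [13] addr=0x17 blk=5 s=1: VC-HIT | VC [3, 9]
  [14] addr=0xe blk=3 s=1: VC-HIT | VC [5, 9]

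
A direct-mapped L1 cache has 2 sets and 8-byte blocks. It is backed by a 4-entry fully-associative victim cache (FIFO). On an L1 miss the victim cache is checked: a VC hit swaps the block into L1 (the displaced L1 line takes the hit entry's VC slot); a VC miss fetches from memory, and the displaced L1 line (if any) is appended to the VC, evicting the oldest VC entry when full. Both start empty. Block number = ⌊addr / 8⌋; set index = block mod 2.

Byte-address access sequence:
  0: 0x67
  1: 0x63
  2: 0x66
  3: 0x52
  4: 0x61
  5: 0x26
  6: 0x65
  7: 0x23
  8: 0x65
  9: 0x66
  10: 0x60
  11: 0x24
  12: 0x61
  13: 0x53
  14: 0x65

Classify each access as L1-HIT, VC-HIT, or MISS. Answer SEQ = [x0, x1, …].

SEQ = [MISS, L1-HIT, L1-HIT, MISS, VC-HIT, MISS, VC-HIT, VC-HIT, VC-HIT, L1-HIT, L1-HIT, VC-HIT, VC-HIT, VC-HIT, VC-HIT]

#0 0x67→b12/s0 MISS; vc=[]
#1 0x63→b12/s0 L1-HIT; vc=[]
#2 0x66→b12/s0 L1-HIT; vc=[]
#3 0x52→b10/s0 MISS; vc=[12]
#4 0x61→b12/s0 VC-HIT; vc=[10]
#5 0x26→b4/s0 MISS; vc=[10,12]
#6 0x65→b12/s0 VC-HIT; vc=[10,4]
#7 0x23→b4/s0 VC-HIT; vc=[10,12]
#8 0x65→b12/s0 VC-HIT; vc=[10,4]
#9 0x66→b12/s0 L1-HIT; vc=[10,4]
#10 0x60→b12/s0 L1-HIT; vc=[10,4]
#11 0x24→b4/s0 VC-HIT; vc=[10,12]
#12 0x61→b12/s0 VC-HIT; vc=[10,4]
#13 0x53→b10/s0 VC-HIT; vc=[12,4]
#14 0x65→b12/s0 VC-HIT; vc=[10,4]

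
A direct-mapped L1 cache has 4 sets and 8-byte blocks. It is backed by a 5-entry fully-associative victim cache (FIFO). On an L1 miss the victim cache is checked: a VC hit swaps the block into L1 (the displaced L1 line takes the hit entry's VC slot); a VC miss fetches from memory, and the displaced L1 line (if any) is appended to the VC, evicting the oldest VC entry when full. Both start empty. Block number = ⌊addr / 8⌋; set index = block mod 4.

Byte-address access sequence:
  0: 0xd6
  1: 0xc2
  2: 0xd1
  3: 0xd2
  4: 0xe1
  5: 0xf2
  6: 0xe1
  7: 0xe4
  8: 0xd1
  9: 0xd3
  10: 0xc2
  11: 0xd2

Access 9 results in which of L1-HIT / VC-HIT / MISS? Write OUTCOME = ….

#0 0xd6→b26/s2 MISS; vc=[]
#1 0xc2→b24/s0 MISS; vc=[]
#2 0xd1→b26/s2 L1-HIT; vc=[]
#3 0xd2→b26/s2 L1-HIT; vc=[]
#4 0xe1→b28/s0 MISS; vc=[24]
#5 0xf2→b30/s2 MISS; vc=[24,26]
#6 0xe1→b28/s0 L1-HIT; vc=[24,26]
#7 0xe4→b28/s0 L1-HIT; vc=[24,26]
#8 0xd1→b26/s2 VC-HIT; vc=[24,30]
#9 0xd3→b26/s2 L1-HIT; vc=[24,30]
#10 0xc2→b24/s0 VC-HIT; vc=[28,30]
#11 0xd2→b26/s2 L1-HIT; vc=[28,30]

OUTCOME = L1-HIT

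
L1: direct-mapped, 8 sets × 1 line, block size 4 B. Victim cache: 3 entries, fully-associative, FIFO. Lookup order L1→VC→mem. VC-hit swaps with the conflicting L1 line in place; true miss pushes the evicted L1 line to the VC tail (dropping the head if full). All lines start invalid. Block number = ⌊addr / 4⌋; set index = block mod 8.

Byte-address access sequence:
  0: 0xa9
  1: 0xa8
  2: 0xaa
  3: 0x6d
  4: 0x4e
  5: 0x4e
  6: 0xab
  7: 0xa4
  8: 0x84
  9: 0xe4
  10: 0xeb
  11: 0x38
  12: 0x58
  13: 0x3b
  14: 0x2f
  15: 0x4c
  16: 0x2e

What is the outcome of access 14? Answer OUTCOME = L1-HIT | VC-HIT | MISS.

OUTCOME = MISS

#0 0xa9→b42/s2 MISS; vc=[]
#1 0xa8→b42/s2 L1-HIT; vc=[]
#2 0xaa→b42/s2 L1-HIT; vc=[]
#3 0x6d→b27/s3 MISS; vc=[]
#4 0x4e→b19/s3 MISS; vc=[27]
#5 0x4e→b19/s3 L1-HIT; vc=[27]
#6 0xab→b42/s2 L1-HIT; vc=[27]
#7 0xa4→b41/s1 MISS; vc=[27]
#8 0x84→b33/s1 MISS; vc=[27,41]
#9 0xe4→b57/s1 MISS; vc=[27,41,33]
#10 0xeb→b58/s2 MISS; vc=[41,33,42]
#11 0x38→b14/s6 MISS; vc=[41,33,42]
#12 0x58→b22/s6 MISS; vc=[33,42,14]
#13 0x3b→b14/s6 VC-HIT; vc=[33,42,22]
#14 0x2f→b11/s3 MISS; vc=[42,22,19]
#15 0x4c→b19/s3 VC-HIT; vc=[42,22,11]
#16 0x2e→b11/s3 VC-HIT; vc=[42,22,19]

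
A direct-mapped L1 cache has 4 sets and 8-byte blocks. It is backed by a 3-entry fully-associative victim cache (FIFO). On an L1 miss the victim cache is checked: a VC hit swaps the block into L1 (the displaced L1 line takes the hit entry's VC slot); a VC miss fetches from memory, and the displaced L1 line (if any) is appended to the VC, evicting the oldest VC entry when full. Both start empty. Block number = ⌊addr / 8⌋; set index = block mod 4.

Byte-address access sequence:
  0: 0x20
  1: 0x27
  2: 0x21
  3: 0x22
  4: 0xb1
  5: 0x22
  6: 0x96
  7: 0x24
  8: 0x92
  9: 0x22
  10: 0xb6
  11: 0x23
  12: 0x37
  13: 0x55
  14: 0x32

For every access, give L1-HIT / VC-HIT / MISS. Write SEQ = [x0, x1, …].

SEQ = [MISS, L1-HIT, L1-HIT, L1-HIT, MISS, L1-HIT, MISS, L1-HIT, L1-HIT, L1-HIT, VC-HIT, L1-HIT, MISS, MISS, VC-HIT]

  [0] addr=0x20 blk=4 s=0: MISS | VC []
  [1] addr=0x27 blk=4 s=0: L1-HIT | VC []
  [2] addr=0x21 blk=4 s=0: L1-HIT | VC []
  [3] addr=0x22 blk=4 s=0: L1-HIT | VC []
  [4] addr=0xb1 blk=22 s=2: MISS | VC []
  [5] addr=0x22 blk=4 s=0: L1-HIT | VC []
  [6] addr=0x96 blk=18 s=2: MISS | VC [22]
  [7] addr=0x24 blk=4 s=0: L1-HIT | VC [22]
  [8] addr=0x92 blk=18 s=2: L1-HIT | VC [22]
  [9] addr=0x22 blk=4 s=0: L1-HIT | VC [22]
  [10] addr=0xb6 blk=22 s=2: VC-HIT | VC [18]
  [11] addr=0x23 blk=4 s=0: L1-HIT | VC [18]
  [12] addr=0x37 blk=6 s=2: MISS | VC [18, 22]
  [13] addr=0x55 blk=10 s=2: MISS | VC [18, 22, 6]
  [14] addr=0x32 blk=6 s=2: VC-HIT | VC [18, 22, 10]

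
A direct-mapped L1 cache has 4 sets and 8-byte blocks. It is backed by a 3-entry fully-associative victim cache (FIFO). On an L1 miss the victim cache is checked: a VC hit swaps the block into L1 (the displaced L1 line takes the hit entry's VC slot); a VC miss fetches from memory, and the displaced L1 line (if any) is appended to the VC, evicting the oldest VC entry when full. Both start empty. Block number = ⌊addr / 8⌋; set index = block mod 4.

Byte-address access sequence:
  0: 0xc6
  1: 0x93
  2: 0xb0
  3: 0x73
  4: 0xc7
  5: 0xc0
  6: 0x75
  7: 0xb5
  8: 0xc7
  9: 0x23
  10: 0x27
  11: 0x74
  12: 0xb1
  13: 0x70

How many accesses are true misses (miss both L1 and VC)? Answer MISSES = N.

#0 0xc6→b24/s0 MISS; vc=[]
#1 0x93→b18/s2 MISS; vc=[]
#2 0xb0→b22/s2 MISS; vc=[18]
#3 0x73→b14/s2 MISS; vc=[18,22]
#4 0xc7→b24/s0 L1-HIT; vc=[18,22]
#5 0xc0→b24/s0 L1-HIT; vc=[18,22]
#6 0x75→b14/s2 L1-HIT; vc=[18,22]
#7 0xb5→b22/s2 VC-HIT; vc=[18,14]
#8 0xc7→b24/s0 L1-HIT; vc=[18,14]
#9 0x23→b4/s0 MISS; vc=[18,14,24]
#10 0x27→b4/s0 L1-HIT; vc=[18,14,24]
#11 0x74→b14/s2 VC-HIT; vc=[18,22,24]
#12 0xb1→b22/s2 VC-HIT; vc=[18,14,24]
#13 0x70→b14/s2 VC-HIT; vc=[18,22,24]

MISSES = 5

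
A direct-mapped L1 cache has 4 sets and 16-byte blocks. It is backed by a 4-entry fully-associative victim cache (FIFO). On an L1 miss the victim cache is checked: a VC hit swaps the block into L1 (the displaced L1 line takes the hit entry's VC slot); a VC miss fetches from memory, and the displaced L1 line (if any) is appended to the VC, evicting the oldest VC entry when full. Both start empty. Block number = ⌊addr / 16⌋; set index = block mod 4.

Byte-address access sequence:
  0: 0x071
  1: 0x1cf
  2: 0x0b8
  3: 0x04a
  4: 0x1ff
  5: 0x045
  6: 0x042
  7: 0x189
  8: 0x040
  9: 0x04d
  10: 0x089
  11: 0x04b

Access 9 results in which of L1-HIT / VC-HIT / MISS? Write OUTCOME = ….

OUTCOME = L1-HIT

  [0] addr=0x71 blk=7 s=3: MISS | VC []
  [1] addr=0x1cf blk=28 s=0: MISS | VC []
  [2] addr=0xb8 blk=11 s=3: MISS | VC [7]
  [3] addr=0x4a blk=4 s=0: MISS | VC [7, 28]
  [4] addr=0x1ff blk=31 s=3: MISS | VC [7, 28, 11]
  [5] addr=0x45 blk=4 s=0: L1-HIT | VC [7, 28, 11]
  [6] addr=0x42 blk=4 s=0: L1-HIT | VC [7, 28, 11]
  [7] addr=0x189 blk=24 s=0: MISS | VC [7, 28, 11, 4]
  [8] addr=0x40 blk=4 s=0: VC-HIT | VC [7, 28, 11, 24]
  [9] addr=0x4d blk=4 s=0: L1-HIT | VC [7, 28, 11, 24]
  [10] addr=0x89 blk=8 s=0: MISS | VC [28, 11, 24, 4]
  [11] addr=0x4b blk=4 s=0: VC-HIT | VC [28, 11, 24, 8]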